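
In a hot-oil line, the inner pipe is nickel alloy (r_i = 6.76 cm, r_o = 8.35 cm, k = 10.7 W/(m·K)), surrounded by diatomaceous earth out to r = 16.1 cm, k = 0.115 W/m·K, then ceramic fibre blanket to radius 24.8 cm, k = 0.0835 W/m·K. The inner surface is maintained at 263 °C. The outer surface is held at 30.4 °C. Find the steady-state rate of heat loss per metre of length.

Series thermal resistances, inner to outer:
  R'_nickel alloy = ln(0.0835/0.0676)/(2πk) = 0.2112/(2π·10.7) = 0.003142 m·K/W
  R'_diatomaceous earth = ln(0.161/0.0835)/(2πk) = 0.6566/(2π·0.115) = 0.9086 m·K/W
  R'_ceramic fibre blanket = ln(0.248/0.161)/(2πk) = 0.4320/(2π·0.0835) = 0.8235 m·K/W
ΣR = 0.003142 + 0.9086 + 0.8235 = 1.735 m·K/W
Q' = ΔT/ΣR = (263 °C − 30.4 °C)/1.735 = 134 W/m

Q' = 134 W/m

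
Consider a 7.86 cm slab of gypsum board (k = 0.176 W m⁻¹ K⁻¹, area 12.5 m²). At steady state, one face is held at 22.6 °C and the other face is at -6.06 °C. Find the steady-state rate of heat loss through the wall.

Q = 802 W

Q = kA·ΔT/L = 0.176 × 12.5 × |22.6 °C − -6.06 °C| / 0.0786 = 802 W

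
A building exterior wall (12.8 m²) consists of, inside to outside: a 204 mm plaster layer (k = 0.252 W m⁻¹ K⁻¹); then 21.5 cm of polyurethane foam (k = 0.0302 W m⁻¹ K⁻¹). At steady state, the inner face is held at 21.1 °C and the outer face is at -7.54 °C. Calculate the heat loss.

Q = 46.2 W

Treat each layer as a resistance in series:
  R_plaster = L/(kA) = 0.204/(0.252·12.8) = 0.06324 K/W
  R_polyurethane foam = L/(kA) = 0.215/(0.0302·12.8) = 0.5562 K/W
ΣR = 0.06324 + 0.5562 = 0.6194 K/W
Q = ΔT/ΣR = (21.1 °C − -7.54 °C)/0.6194 = 46.2 W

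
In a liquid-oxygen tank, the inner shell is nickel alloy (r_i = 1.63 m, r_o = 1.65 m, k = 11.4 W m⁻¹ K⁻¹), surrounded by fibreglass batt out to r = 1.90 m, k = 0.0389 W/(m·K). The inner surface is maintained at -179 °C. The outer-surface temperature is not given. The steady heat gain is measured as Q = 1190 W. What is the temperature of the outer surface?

Sum the resistances:
  R_nickel alloy = (1/1.63 − 1/1.65)/(4πk) = 0.007436/(4π·11.4) = 5.191×10^-5 K/W
  R_fibreglass batt = (1/1.65 − 1/1.90)/(4πk) = 0.07974/(4π·0.0389) = 0.1631 K/W
ΣR = 0.1632 K/W
ΔT = Q·ΣR = 1190 × 0.1632 = 194.2 K
Heat flows inward, so T_out = T_in + ΔT = -179 + 194.2 = 15.2 °C

T_out = 15.2 °C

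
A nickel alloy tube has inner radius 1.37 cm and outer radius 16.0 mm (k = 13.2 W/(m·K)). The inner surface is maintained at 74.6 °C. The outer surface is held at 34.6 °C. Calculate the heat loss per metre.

Q' = 21.4 kW/m

Q' = 2πk·ΔT/ln(r₂/r₁) = 2π × 13.2 × 40 / ln(0.0160/0.0137) = 21400 W/m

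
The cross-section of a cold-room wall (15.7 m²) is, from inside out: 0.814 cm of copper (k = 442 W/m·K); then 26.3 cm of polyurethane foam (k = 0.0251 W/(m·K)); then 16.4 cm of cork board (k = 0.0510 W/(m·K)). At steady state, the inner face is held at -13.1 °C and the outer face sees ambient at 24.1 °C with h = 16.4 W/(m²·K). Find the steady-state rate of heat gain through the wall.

Treat each layer as a resistance in series:
  R_copper = L/(kA) = 0.00814/(442·15.7) = 1.173×10^-6 K/W
  R_polyurethane foam = L/(kA) = 0.263/(0.0251·15.7) = 0.6674 K/W
  R_cork board = L/(kA) = 0.164/(0.0510·15.7) = 0.2048 K/W
  R_conv,out = 1/(hA) = 1/(16.4·15.7) = 0.003884 K/W
ΣR = 1.173×10^-6 + 0.6674 + 0.2048 + 0.003884 = 0.8761 K/W
Q = ΔT/ΣR = (-13.1 °C − 24.1 °C)/0.8761 = -42.5 W
(Negative Q ⇒ heat flows inward; heat gain = 42.5 W.)

Q = 42.5 W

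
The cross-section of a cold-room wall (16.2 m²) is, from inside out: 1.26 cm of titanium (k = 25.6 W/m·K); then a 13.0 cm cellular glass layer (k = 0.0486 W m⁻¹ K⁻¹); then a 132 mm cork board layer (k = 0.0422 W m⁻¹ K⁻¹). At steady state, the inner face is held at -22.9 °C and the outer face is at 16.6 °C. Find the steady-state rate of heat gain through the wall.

Treat each layer as a resistance in series:
  R_titanium = L/(kA) = 0.0126/(25.6·16.2) = 3.038×10^-5 K/W
  R_cellular glass = L/(kA) = 0.130/(0.0486·16.2) = 0.1651 K/W
  R_cork board = L/(kA) = 0.132/(0.0422·16.2) = 0.1931 K/W
ΣR = 3.038×10^-5 + 0.1651 + 0.1931 = 0.3582 K/W
Q = ΔT/ΣR = (-22.9 °C − 16.6 °C)/0.3582 = -110 W
(Negative Q ⇒ heat flows inward; heat gain = 110 W.)

Q = 110 W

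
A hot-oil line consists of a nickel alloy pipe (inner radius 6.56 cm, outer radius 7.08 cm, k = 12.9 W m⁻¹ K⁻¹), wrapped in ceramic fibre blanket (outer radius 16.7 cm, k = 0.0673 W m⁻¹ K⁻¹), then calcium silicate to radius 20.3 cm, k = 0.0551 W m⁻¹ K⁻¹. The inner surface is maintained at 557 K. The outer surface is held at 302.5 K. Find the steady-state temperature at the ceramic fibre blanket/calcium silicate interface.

Treat each layer as a resistance in series:
  R'_nickel alloy = ln(0.0708/0.0656)/(2πk) = 0.07628/(2π·12.9) = 9.412×10^-4 m·K/W
  R'_ceramic fibre blanket = ln(0.167/0.0708)/(2πk) = 0.8581/(2π·0.0673) = 2.029 m·K/W
  R'_calcium silicate = ln(0.203/0.167)/(2πk) = 0.1952/(2π·0.0551) = 0.5639 m·K/W
ΣR = 9.412×10^-4 + 2.029 + 0.5639 = 2.594 m·K/W
Q' = ΔT/ΣR = (557 K − 302.5 K)/2.594 = 98.11 W/m
From the inner boundary to the ceramic fibre blanket/calcium silicate interface, ΣR_partial = 2.030 m·K/W.
T_interface = T_in − Q'·ΣR_partial = 557 K − (98.11)(2.030) = 357.8 K

T = 357.8 K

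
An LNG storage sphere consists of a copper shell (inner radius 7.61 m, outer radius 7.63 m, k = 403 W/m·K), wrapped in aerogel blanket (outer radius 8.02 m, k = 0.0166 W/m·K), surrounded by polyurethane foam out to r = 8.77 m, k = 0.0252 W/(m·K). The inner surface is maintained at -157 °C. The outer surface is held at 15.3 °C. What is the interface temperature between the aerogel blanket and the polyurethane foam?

T = -75.0 °C

Series thermal resistances, inner to outer:
  R_copper = (1/7.61 − 1/7.63)/(4πk) = 3.444×10^-4/(4π·403) = 6.802×10^-8 K/W
  R_aerogel blanket = (1/7.63 − 1/8.02)/(4πk) = 0.006373/(4π·0.0166) = 0.03055 K/W
  R_polyurethane foam = (1/8.02 − 1/8.77)/(4πk) = 0.01066/(4π·0.0252) = 0.03367 K/W
ΣR = 6.802×10^-8 + 0.03055 + 0.03367 = 0.06422 K/W
Q = ΔT/ΣR = (-157 °C − 15.3 °C)/0.06422 = -2683 W
From the inner boundary to the aerogel blanket/polyurethane foam interface, ΣR_partial = 0.03055 K/W.
T_interface = T_in − Q·ΣR_partial = -157 °C − (-2683)(0.03055) = -75.0 °C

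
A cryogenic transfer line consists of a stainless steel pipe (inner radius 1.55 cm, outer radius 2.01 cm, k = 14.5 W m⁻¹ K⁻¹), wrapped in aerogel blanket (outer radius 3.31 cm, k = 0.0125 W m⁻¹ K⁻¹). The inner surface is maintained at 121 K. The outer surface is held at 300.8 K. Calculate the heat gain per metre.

Series thermal resistances, inner to outer:
  R'_stainless steel = ln(0.0201/0.0155)/(2πk) = 0.2599/(2π·14.5) = 0.002852 m·K/W
  R'_aerogel blanket = ln(0.0331/0.0201)/(2πk) = 0.4988/(2π·0.0125) = 6.351 m·K/W
ΣR = 0.002852 + 6.351 = 6.354 m·K/W
Q' = ΔT/ΣR = (121 K − 300.8 K)/6.354 = -28.3 W/m
(Negative Q' ⇒ heat flows inward; heat gain = 28.3 W/m.)

Q' = 28.3 W/m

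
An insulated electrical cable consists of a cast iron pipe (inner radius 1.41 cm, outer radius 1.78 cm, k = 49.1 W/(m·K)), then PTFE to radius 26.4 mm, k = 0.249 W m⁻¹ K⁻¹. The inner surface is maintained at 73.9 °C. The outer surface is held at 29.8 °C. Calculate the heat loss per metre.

Q' = 175 W/m

Treat each layer as a resistance in series:
  R'_cast iron = ln(0.0178/0.0141)/(2πk) = 0.2330/(2π·49.1) = 7.553×10^-4 m·K/W
  R'_PTFE = ln(0.0264/0.0178)/(2πk) = 0.3942/(2π·0.249) = 0.2519 m·K/W
ΣR = 7.553×10^-4 + 0.2519 = 0.2527 m·K/W
Q' = ΔT/ΣR = (73.9 °C − 29.8 °C)/0.2527 = 175 W/m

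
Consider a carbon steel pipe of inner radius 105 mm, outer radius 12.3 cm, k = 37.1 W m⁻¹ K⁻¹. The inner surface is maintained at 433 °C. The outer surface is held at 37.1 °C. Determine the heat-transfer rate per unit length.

Q' = 583 kW/m

Q' = 2πk·ΔT/ln(r₂/r₁) = 2π × 37.1 × 395.9 / ln(0.123/0.105) = 5.83×10^5 W/m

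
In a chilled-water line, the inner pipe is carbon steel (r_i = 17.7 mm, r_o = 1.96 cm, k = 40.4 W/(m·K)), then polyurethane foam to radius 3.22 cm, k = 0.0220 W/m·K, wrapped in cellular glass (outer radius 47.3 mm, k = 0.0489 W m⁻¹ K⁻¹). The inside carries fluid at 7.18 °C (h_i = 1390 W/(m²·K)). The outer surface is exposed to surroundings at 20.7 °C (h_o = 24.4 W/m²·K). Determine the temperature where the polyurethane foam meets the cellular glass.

T = 16.9 °C

Resistance network (inner→outer):
  R'_conv,in = 1/(2πr h) = 1/(2π·0.0177·1390) = 0.006469 m·K/W
  R'_carbon steel = ln(0.0196/0.0177)/(2πk) = 0.1020/(2π·40.4) = 4.017×10^-4 m·K/W
  R'_polyurethane foam = ln(0.0322/0.0196)/(2πk) = 0.4964/(2π·0.0220) = 3.591 m·K/W
  R'_cellular glass = ln(0.0473/0.0322)/(2πk) = 0.3845/(2π·0.0489) = 1.252 m·K/W
  R'_conv,out = 1/(2πr h) = 1/(2π·0.0473·24.4) = 0.1379 m·K/W
ΣR = 0.006469 + 4.017×10^-4 + 3.591 + 1.252 + 0.1379 = 4.988 m·K/W
Q' = ΔT/ΣR = (7.18 °C − 20.7 °C)/4.988 = -2.711 W/m
From the inner boundary to the polyurethane foam/cellular glass interface, ΣR_partial = 3.598 m·K/W.
T_interface = T_in − Q'·ΣR_partial = 7.18 °C − (-2.711)(3.598) = 16.9 °C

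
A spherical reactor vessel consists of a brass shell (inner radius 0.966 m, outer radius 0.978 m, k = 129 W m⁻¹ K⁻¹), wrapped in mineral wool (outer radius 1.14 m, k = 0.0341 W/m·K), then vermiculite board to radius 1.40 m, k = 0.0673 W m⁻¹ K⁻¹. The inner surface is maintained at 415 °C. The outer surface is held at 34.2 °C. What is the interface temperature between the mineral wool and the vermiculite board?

T = 172 °C

Series thermal resistances, inner to outer:
  R_brass = (1/0.966 − 1/0.978)/(4πk) = 0.01270/(4π·129) = 7.835×10^-6 K/W
  R_mineral wool = (1/0.978 − 1/1.14)/(4πk) = 0.1453/(4π·0.0341) = 0.3391 K/W
  R_vermiculite board = (1/1.14 − 1/1.40)/(4πk) = 0.1629/(4π·0.0673) = 0.1926 K/W
ΣR = 7.835×10^-6 + 0.3391 + 0.1926 = 0.5317 K/W
Q = ΔT/ΣR = (415 °C − 34.2 °C)/0.5317 = 716.2 W
From the inner boundary to the mineral wool/vermiculite board interface, ΣR_partial = 0.3391 K/W.
T_interface = T_in − Q·ΣR_partial = 415 °C − (716.2)(0.3391) = 172 °C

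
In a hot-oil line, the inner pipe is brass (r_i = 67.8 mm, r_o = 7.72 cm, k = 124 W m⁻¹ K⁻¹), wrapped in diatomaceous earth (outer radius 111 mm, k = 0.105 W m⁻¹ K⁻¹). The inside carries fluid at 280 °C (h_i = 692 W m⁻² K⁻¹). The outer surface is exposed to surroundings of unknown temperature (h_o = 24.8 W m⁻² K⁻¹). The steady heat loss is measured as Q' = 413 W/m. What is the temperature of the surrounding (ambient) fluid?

Sum the resistances:
  R'_conv,in = 1/(2πr h) = 1/(2π·0.0678·692) = 0.003392 m·K/W
  R'_brass = ln(0.0772/0.0678)/(2πk) = 0.1298/(2π·124) = 1.666×10^-4 m·K/W
  R'_diatomaceous earth = ln(0.111/0.0772)/(2πk) = 0.3631/(2π·0.105) = 0.5504 m·K/W
  R'_conv,out = 1/(2πr h) = 1/(2π·0.111·24.8) = 0.05782 m·K/W
ΣR = 0.6118 m·K/W
ΔT = Q'·ΣR = 413 × 0.6118 = 252.7 K
Heat flows outward, so T_out = T_in − ΔT = 280 − 252.7 = 27.3 °C

T_out = 27.3 °C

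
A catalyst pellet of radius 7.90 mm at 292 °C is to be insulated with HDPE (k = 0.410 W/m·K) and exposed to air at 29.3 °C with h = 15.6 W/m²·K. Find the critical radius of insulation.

For a sphere, r_cr = 2k_ins/h = 2·0.410/15.6 = 0.0526 m = 5.26 cm

r_cr = 5.26 cm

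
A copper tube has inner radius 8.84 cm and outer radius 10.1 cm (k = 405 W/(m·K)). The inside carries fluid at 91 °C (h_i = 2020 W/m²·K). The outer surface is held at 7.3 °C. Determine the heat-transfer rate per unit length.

Series thermal resistances, inner to outer:
  R'_conv,in = 1/(2πr h) = 1/(2π·0.0884·2020) = 8.913×10^-4 m·K/W
  R'_copper = ln(0.101/0.0884)/(2πk) = 0.1332/(2π·405) = 5.236×10^-5 m·K/W
ΣR = 8.913×10^-4 + 5.236×10^-5 = 9.437×10^-4 m·K/W
Q' = ΔT/ΣR = (91 °C − 7.3 °C)/9.437×10^-4 = 88700 W/m

Q' = 88.7 kW/m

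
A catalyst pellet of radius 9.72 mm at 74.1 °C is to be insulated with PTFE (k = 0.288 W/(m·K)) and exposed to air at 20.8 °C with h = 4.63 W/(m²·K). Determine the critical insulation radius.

For a sphere, r_cr = 2k_ins/h = 2·0.288/4.63 = 0.124 m = 12.4 cm

r_cr = 12.4 cm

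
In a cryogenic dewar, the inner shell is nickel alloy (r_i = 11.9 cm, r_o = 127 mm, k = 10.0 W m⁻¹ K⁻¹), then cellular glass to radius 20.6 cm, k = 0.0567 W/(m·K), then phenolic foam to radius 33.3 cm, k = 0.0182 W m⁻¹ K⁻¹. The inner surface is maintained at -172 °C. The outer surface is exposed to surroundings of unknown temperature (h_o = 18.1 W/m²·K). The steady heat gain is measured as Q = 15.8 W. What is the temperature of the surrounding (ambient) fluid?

Series resistances:
  R_nickel alloy = (1/0.119 − 1/0.127)/(4πk) = 0.5293/(4π·10.0) = 0.004212 K/W
  R_cellular glass = (1/0.127 − 1/0.206)/(4πk) = 3.020/(4π·0.0567) = 4.238 K/W
  R_phenolic foam = (1/0.206 − 1/0.333)/(4πk) = 1.851/(4π·0.0182) = 8.095 K/W
  R_conv,out = 1/(4πr²h) = 1/(4π·0.333²·18.1) = 0.03965 K/W
ΣR = 12.38 K/W
ΔT = Q·ΣR = 15.8 × 12.38 = 195.6 K
Heat flows inward, so T_out = T_in + ΔT = -172 + 195.6 = 23.6 °C

T_out = 23.6 °C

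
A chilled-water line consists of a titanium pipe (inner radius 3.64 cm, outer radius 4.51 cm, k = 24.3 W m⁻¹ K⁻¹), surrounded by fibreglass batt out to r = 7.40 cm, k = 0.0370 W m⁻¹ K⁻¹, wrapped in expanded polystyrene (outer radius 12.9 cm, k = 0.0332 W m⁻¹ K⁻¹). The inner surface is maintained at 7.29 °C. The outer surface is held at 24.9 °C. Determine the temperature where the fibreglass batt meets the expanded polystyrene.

Resistance network (inner→outer):
  R'_titanium = ln(0.0451/0.0364)/(2πk) = 0.2143/(2π·24.3) = 0.001404 m·K/W
  R'_fibreglass batt = ln(0.0740/0.0451)/(2πk) = 0.4952/(2π·0.0370) = 2.130 m·K/W
  R'_expanded polystyrene = ln(0.129/0.0740)/(2πk) = 0.5557/(2π·0.0332) = 2.664 m·K/W
ΣR = 0.001404 + 2.130 + 2.664 = 4.795 m·K/W
Q' = ΔT/ΣR = (7.29 °C − 24.9 °C)/4.795 = -3.673 W/m
From the inner boundary to the fibreglass batt/expanded polystyrene interface, ΣR_partial = 2.131 m·K/W.
T_interface = T_in − Q'·ΣR_partial = 7.29 °C − (-3.673)(2.131) = 15.1 °C

T = 15.1 °C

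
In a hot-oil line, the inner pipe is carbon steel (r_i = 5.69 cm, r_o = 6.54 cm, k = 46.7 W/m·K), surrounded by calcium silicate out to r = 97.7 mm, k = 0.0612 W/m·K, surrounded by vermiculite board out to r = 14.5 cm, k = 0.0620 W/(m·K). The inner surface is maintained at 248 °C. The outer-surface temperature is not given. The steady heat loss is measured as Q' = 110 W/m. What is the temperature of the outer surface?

T_out = 21.6 °C

Series resistances:
  R'_carbon steel = ln(0.0654/0.0569)/(2πk) = 0.1392/(2π·46.7) = 4.745×10^-4 m·K/W
  R'_calcium silicate = ln(0.0977/0.0654)/(2πk) = 0.4014/(2π·0.0612) = 1.044 m·K/W
  R'_vermiculite board = ln(0.145/0.0977)/(2πk) = 0.3948/(2π·0.0620) = 1.014 m·K/W
ΣR = 2.058 m·K/W
ΔT = Q'·ΣR = 110 × 2.058 = 226.4 K
Heat flows outward, so T_out = T_in − ΔT = 248 − 226.4 = 21.6 °C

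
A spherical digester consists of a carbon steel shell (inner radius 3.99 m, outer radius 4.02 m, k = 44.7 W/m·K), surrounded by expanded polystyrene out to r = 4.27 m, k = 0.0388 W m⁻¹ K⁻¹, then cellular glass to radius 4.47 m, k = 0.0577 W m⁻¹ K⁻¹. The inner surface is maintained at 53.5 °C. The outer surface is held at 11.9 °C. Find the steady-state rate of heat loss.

Q = 939 W

Series thermal resistances, inner to outer:
  R_carbon steel = (1/3.99 − 1/4.02)/(4πk) = 0.001870/(4π·44.7) = 3.330×10^-6 K/W
  R_expanded polystyrene = (1/4.02 − 1/4.27)/(4πk) = 0.01456/(4π·0.0388) = 0.02987 K/W
  R_cellular glass = (1/4.27 − 1/4.47)/(4πk) = 0.01048/(4π·0.0577) = 0.01445 K/W
ΣR = 3.330×10^-6 + 0.02987 + 0.01445 = 0.04432 K/W
Q = ΔT/ΣR = (53.5 °C − 11.9 °C)/0.04432 = 939 W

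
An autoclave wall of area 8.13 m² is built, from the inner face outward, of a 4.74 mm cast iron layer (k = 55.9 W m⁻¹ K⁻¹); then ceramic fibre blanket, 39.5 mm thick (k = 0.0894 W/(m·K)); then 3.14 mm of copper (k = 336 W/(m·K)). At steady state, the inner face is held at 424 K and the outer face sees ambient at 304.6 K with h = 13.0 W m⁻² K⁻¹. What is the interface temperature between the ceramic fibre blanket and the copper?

Resistance network (inner→outer):
  R_cast iron = L/(kA) = 0.00474/(55.9·8.13) = 1.043×10^-5 K/W
  R_ceramic fibre blanket = L/(kA) = 0.0395/(0.0894·8.13) = 0.05435 K/W
  R_copper = L/(kA) = 0.00314/(336·8.13) = 1.149×10^-6 K/W
  R_conv,out = 1/(hA) = 1/(13.0·8.13) = 0.009462 K/W
ΣR = 1.043×10^-5 + 0.05435 + 1.149×10^-6 + 0.009462 = 0.06382 K/W
Q = ΔT/ΣR = (424 K − 304.6 K)/0.06382 = 1871 W
From the inner boundary to the ceramic fibre blanket/copper interface, ΣR_partial = 0.05436 K/W.
T_interface = T_in − Q·ΣR_partial = 424 K − (1871)(0.05436) = 322.3 K

T = 322.3 K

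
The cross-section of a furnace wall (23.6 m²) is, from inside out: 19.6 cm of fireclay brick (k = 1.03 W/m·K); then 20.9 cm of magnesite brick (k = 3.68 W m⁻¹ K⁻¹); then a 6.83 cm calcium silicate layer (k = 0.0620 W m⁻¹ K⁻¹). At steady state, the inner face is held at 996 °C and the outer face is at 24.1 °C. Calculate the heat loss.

Series thermal resistances, inner to outer:
  R_fireclay brick = L/(kA) = 0.196/(1.03·23.6) = 0.008063 K/W
  R_magnesite brick = L/(kA) = 0.209/(3.68·23.6) = 0.002407 K/W
  R_calcium silicate = L/(kA) = 0.0683/(0.0620·23.6) = 0.04668 K/W
ΣR = 0.008063 + 0.002407 + 0.04668 = 0.05715 K/W
Q = ΔT/ΣR = (996 °C − 24.1 °C)/0.05715 = 17000 W

Q = 17.0 kW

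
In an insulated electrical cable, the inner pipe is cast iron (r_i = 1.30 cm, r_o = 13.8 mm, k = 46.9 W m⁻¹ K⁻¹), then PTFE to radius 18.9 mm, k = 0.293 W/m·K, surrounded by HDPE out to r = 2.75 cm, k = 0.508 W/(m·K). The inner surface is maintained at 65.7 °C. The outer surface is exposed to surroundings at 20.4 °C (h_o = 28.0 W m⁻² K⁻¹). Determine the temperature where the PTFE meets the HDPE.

Treat each layer as a resistance in series:
  R'_cast iron = ln(0.0138/0.0130)/(2πk) = 0.05972/(2π·46.9) = 2.027×10^-4 m·K/W
  R'_PTFE = ln(0.0189/0.0138)/(2πk) = 0.3145/(2π·0.293) = 0.1708 m·K/W
  R'_HDPE = ln(0.0275/0.0189)/(2πk) = 0.3750/(2π·0.508) = 0.1175 m·K/W
  R'_conv,out = 1/(2πr h) = 1/(2π·0.0275·28.0) = 0.2067 m·K/W
ΣR = 2.027×10^-4 + 0.1708 + 0.1175 + 0.2067 = 0.4952 m·K/W
Q' = ΔT/ΣR = (65.7 °C − 20.4 °C)/0.4952 = 91.48 W/m
From the inner boundary to the PTFE/HDPE interface, ΣR_partial = 0.1710 m·K/W.
T_interface = T_in − Q'·ΣR_partial = 65.7 °C − (91.48)(0.1710) = 50.1 °C

T = 50.1 °C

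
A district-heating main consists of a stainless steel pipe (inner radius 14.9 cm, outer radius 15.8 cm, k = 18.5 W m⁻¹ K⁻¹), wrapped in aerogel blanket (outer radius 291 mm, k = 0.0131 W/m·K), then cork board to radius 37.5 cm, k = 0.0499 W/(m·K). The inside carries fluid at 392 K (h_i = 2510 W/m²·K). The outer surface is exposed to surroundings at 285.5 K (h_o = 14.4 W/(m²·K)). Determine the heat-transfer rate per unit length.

Q' = 12.9 W/m

Resistance network (inner→outer):
  R'_conv,in = 1/(2πr h) = 1/(2π·0.149·2510) = 4.256×10^-4 m·K/W
  R'_stainless steel = ln(0.158/0.149)/(2πk) = 0.05865/(2π·18.5) = 5.046×10^-4 m·K/W
  R'_aerogel blanket = ln(0.291/0.158)/(2πk) = 0.6107/(2π·0.0131) = 7.420 m·K/W
  R'_cork board = ln(0.375/0.291)/(2πk) = 0.2536/(2π·0.0499) = 0.8089 m·K/W
  R'_conv,out = 1/(2πr h) = 1/(2π·0.375·14.4) = 0.02947 m·K/W
ΣR = 4.256×10^-4 + 5.046×10^-4 + 7.420 + 0.8089 + 0.02947 = 8.259 m·K/W
Q' = ΔT/ΣR = (392 K − 285.5 K)/8.259 = 12.9 W/m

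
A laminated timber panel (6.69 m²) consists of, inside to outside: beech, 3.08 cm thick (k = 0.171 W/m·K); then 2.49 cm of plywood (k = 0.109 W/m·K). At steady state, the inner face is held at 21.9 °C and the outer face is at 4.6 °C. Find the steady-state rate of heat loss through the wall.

Q = 283 W

Treat each layer as a resistance in series:
  R_beech = L/(kA) = 0.0308/(0.171·6.69) = 0.02692 K/W
  R_plywood = L/(kA) = 0.0249/(0.109·6.69) = 0.03415 K/W
ΣR = 0.02692 + 0.03415 = 0.06107 K/W
Q = ΔT/ΣR = (21.9 °C − 4.6 °C)/0.06107 = 283 W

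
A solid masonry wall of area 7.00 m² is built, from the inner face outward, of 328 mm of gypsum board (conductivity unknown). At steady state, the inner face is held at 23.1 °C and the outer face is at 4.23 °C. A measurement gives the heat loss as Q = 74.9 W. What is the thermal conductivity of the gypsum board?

k = 0.186 W/m·K

ΣR = ΔT/Q = |23.1 − 4.23|/74.9 = 0.2519 K/W
L/(kA) = 0.2519 ⇒ k = 0.328/(0.2519·7.00) = 0.186 W/m·K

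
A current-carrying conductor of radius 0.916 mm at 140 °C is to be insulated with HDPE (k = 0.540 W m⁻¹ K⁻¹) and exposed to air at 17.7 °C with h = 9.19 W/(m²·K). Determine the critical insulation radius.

r_cr = 5.88 cm

For a cylinder, r_cr = k_ins/h = 0.540/9.19 = 0.0588 m = 5.88 cm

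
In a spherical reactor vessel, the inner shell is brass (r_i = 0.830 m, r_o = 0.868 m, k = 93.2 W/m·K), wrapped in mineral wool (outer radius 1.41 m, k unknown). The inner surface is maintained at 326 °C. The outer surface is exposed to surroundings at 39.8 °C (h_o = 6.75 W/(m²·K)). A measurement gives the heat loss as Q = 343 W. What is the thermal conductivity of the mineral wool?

k = 0.0425 W/m·K

ΣR = ΔT/Q = |326 − 39.8|/343 = 0.8344 K/W
Known resistances:
  R_brass = (1/0.830 − 1/0.868)/(4πk) = 0.05275/(4π·93.2) = 4.504×10^-5 K/W
  R_conv,out = 1/(4πr²h) = 1/(4π·1.41²·6.75) = 0.005930 K/W
R_mineral wool = ΣR − ΣR_known = 0.8344 − 0.005975 = 0.8284 K/W
(1/r₁−1/r₂)/(4πk) = 0.8284 ⇒ k = 0.4429/(4π·0.8284) = 0.0425 W/m·K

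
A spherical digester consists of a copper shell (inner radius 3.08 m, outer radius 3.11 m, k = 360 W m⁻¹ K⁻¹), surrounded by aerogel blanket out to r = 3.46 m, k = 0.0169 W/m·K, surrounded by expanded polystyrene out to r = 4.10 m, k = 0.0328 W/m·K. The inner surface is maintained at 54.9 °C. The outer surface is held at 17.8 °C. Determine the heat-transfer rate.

Series thermal resistances, inner to outer:
  R_copper = (1/3.08 − 1/3.11)/(4πk) = 0.003132/(4π·360) = 6.923×10^-7 K/W
  R_aerogel blanket = (1/3.11 − 1/3.46)/(4πk) = 0.03253/(4π·0.0169) = 0.1532 K/W
  R_expanded polystyrene = (1/3.46 − 1/4.10)/(4πk) = 0.04511/(4π·0.0328) = 0.1095 K/W
ΣR = 6.923×10^-7 + 0.1532 + 0.1095 = 0.2627 K/W
Q = ΔT/ΣR = (54.9 °C − 17.8 °C)/0.2627 = 141 W

Q = 141 W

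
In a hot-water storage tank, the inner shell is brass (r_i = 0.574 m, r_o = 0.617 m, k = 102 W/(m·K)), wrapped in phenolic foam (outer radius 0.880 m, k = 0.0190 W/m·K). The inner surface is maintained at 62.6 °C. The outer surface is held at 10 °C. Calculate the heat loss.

Resistance network (inner→outer):
  R_brass = (1/0.574 − 1/0.617)/(4πk) = 0.1214/(4π·102) = 9.472×10^-5 K/W
  R_phenolic foam = (1/0.617 − 1/0.880)/(4πk) = 0.4844/(4π·0.0190) = 2.029 K/W
ΣR = 9.472×10^-5 + 2.029 = 2.029 K/W
Q = ΔT/ΣR = (62.6 °C − 10 °C)/2.029 = 25.9 W

Q = 25.9 W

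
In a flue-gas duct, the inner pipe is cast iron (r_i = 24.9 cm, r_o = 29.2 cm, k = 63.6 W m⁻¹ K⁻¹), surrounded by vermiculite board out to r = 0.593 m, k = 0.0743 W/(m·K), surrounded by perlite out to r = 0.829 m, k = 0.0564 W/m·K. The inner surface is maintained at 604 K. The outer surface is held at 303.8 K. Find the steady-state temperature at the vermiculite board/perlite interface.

Series thermal resistances, inner to outer:
  R'_cast iron = ln(0.292/0.249)/(2πk) = 0.1593/(2π·63.6) = 3.986×10^-4 m·K/W
  R'_vermiculite board = ln(0.593/0.292)/(2πk) = 0.7084/(2π·0.0743) = 1.518 m·K/W
  R'_perlite = ln(0.829/0.593)/(2πk) = 0.3350/(2π·0.0564) = 0.9454 m·K/W
ΣR = 3.986×10^-4 + 1.518 + 0.9454 = 2.464 m·K/W
Q' = ΔT/ΣR = (604 K − 303.8 K)/2.464 = 121.8 W/m
From the inner boundary to the vermiculite board/perlite interface, ΣR_partial = 1.518 m·K/W.
T_interface = T_in − Q'·ΣR_partial = 604 K − (121.8)(1.518) = 419 K

T = 419 K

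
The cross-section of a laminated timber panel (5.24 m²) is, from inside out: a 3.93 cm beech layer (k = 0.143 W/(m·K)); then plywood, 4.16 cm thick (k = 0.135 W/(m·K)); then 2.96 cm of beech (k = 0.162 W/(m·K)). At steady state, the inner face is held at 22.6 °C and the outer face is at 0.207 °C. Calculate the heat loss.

Q = 153 W

Series thermal resistances, inner to outer:
  R_beech = L/(kA) = 0.0393/(0.143·5.24) = 0.05245 K/W
  R_plywood = L/(kA) = 0.0416/(0.135·5.24) = 0.05881 K/W
  R_beech = L/(kA) = 0.0296/(0.162·5.24) = 0.03487 K/W
ΣR = 0.05245 + 0.05881 + 0.03487 = 0.1461 K/W
Q = ΔT/ΣR = (22.6 °C − 0.207 °C)/0.1461 = 153 W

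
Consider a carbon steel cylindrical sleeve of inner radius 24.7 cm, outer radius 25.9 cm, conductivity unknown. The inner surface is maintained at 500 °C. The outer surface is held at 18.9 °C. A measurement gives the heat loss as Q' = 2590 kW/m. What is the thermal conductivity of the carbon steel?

ΣR = ΔT/Q' = |500 − 18.9|/2.59×10^6 = 1.858×10^-4 m·K/W
ln(r₂/r₁)/(2πk) = 1.858×10^-4 ⇒ k = 0.04744/(2π·1.858×10^-4) = 40.6 W/m·K

k = 40.6 W/m·K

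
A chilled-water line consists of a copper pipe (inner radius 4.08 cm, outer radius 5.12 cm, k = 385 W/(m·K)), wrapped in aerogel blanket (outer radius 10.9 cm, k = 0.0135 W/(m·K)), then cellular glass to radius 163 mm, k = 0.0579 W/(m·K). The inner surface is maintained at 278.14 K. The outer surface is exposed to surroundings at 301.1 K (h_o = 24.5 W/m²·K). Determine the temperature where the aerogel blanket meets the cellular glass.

Series thermal resistances, inner to outer:
  R'_copper = ln(0.0512/0.0408)/(2πk) = 0.2271/(2π·385) = 9.386×10^-5 m·K/W
  R'_aerogel blanket = ln(0.109/0.0512)/(2πk) = 0.7556/(2π·0.0135) = 8.908 m·K/W
  R'_cellular glass = ln(0.163/0.109)/(2πk) = 0.4024/(2π·0.0579) = 1.106 m·K/W
  R'_conv,out = 1/(2πr h) = 1/(2π·0.163·24.5) = 0.03985 m·K/W
ΣR = 9.386×10^-5 + 8.908 + 1.106 + 0.03985 = 10.05 m·K/W
Q' = ΔT/ΣR = (278.14 K − 301.1 K)/10.05 = -2.285 W/m
From the inner boundary to the aerogel blanket/cellular glass interface, ΣR_partial = 8.908 m·K/W.
T_interface = T_in − Q'·ΣR_partial = 278.14 K − (-2.285)(8.908) = 298.5 K

T = 298.5 K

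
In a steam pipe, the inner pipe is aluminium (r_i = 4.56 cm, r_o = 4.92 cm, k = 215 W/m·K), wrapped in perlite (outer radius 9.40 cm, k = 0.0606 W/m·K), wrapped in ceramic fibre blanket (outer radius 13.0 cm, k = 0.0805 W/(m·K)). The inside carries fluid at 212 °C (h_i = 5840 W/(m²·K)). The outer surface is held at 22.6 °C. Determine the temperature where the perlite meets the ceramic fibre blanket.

T = 74.4 °C

Treat each layer as a resistance in series:
  R'_conv,in = 1/(2πr h) = 1/(2π·0.0456·5840) = 5.976×10^-4 m·K/W
  R'_aluminium = ln(0.0492/0.0456)/(2πk) = 0.07599/(2π·215) = 5.625×10^-5 m·K/W
  R'_perlite = ln(0.0940/0.0492)/(2πk) = 0.6474/(2π·0.0606) = 1.700 m·K/W
  R'_ceramic fibre blanket = ln(0.130/0.0940)/(2πk) = 0.3242/(2π·0.0805) = 0.6410 m·K/W
ΣR = 5.976×10^-4 + 5.625×10^-5 + 1.700 + 0.6410 = 2.342 m·K/W
Q' = ΔT/ΣR = (212 °C − 22.6 °C)/2.342 = 80.87 W/m
From the inner boundary to the perlite/ceramic fibre blanket interface, ΣR_partial = 1.701 m·K/W.
T_interface = T_in − Q'·ΣR_partial = 212 °C − (80.87)(1.701) = 74.4 °C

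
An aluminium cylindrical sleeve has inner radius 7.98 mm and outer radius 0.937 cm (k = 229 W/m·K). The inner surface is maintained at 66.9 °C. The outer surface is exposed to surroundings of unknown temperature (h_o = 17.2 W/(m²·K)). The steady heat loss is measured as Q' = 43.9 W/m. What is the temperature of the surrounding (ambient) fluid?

Series resistances:
  R'_aluminium = ln(0.00937/0.00798)/(2πk) = 0.1606/(2π·229) = 1.116×10^-4 m·K/W
  R'_conv,out = 1/(2πr h) = 1/(2π·0.00937·17.2) = 0.9875 m·K/W
ΣR = 0.9876 m·K/W
ΔT = Q'·ΣR = 43.9 × 0.9876 = 43.36 K
Heat flows outward, so T_out = T_in − ΔT = 66.9 − 43.36 = 23.5 °C

T_out = 23.5 °C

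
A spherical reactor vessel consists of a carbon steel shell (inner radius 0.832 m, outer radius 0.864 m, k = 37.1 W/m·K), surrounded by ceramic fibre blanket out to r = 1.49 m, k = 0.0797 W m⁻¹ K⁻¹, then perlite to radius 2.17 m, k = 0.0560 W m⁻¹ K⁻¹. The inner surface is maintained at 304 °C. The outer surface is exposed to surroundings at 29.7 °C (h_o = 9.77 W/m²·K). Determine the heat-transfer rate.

Series thermal resistances, inner to outer:
  R_carbon steel = (1/0.832 − 1/0.864)/(4πk) = 0.04452/(4π·37.1) = 9.548×10^-5 K/W
  R_ceramic fibre blanket = (1/0.864 − 1/1.49)/(4πk) = 0.4863/(4π·0.0797) = 0.4855 K/W
  R_perlite = (1/1.49 − 1/2.17)/(4πk) = 0.2103/(4π·0.0560) = 0.2989 K/W
  R_conv,out = 1/(4πr²h) = 1/(4π·2.17²·9.77) = 0.001730 K/W
ΣR = 9.548×10^-5 + 0.4855 + 0.2989 + 0.001730 = 0.7862 K/W
Q = ΔT/ΣR = (304 °C − 29.7 °C)/0.7862 = 349 W

Q = 349 W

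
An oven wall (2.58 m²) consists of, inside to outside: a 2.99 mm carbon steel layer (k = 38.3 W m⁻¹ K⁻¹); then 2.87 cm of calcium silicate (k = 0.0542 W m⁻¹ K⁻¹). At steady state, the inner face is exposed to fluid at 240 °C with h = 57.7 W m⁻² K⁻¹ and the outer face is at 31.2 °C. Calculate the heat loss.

Q = 985 W

Resistance network (inner→outer):
  R_conv,in = 1/(hA) = 1/(57.7·2.58) = 0.006717 K/W
  R_carbon steel = L/(kA) = 0.00299/(38.3·2.58) = 3.026×10^-5 K/W
  R_calcium silicate = L/(kA) = 0.0287/(0.0542·2.58) = 0.2052 K/W
ΣR = 0.006717 + 3.026×10^-5 + 0.2052 = 0.2119 K/W
Q = ΔT/ΣR = (240 °C − 31.2 °C)/0.2119 = 985 W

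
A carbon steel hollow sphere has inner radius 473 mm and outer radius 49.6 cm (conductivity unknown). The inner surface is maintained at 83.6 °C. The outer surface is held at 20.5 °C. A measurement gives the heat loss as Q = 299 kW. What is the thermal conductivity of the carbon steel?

k = 37.0 W/m·K

ΣR = ΔT/Q = |83.6 − 20.5|/2.99×10^5 = 2.110×10^-4 K/W
(1/r₁−1/r₂)/(4πk) = 2.110×10^-4 ⇒ k = 0.09804/(4π·2.110×10^-4) = 37.0 W/m·K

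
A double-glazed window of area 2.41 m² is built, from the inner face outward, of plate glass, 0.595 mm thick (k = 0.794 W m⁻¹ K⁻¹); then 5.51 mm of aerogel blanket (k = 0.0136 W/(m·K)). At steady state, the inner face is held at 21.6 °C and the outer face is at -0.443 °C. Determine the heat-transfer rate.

Resistance network (inner→outer):
  R_plate glass = L/(kA) = 5.95×10^-4/(0.794·2.41) = 3.109×10^-4 K/W
  R_aerogel blanket = L/(kA) = 0.00551/(0.0136·2.41) = 0.1681 K/W
ΣR = 3.109×10^-4 + 0.1681 = 0.1684 K/W
Q = ΔT/ΣR = (21.6 °C − -0.443 °C)/0.1684 = 131 W

Q = 131 W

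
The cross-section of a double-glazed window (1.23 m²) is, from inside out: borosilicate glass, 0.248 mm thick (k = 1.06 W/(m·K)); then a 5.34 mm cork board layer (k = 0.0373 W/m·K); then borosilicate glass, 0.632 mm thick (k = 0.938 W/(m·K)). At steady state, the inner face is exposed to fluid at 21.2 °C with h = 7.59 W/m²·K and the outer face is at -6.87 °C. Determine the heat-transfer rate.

Resistance network (inner→outer):
  R_conv,in = 1/(hA) = 1/(7.59·1.23) = 0.1071 K/W
  R_borosilicate glass = L/(kA) = 2.48×10^-4/(1.06·1.23) = 1.902×10^-4 K/W
  R_cork board = L/(kA) = 0.00534/(0.0373·1.23) = 0.1164 K/W
  R_borosilicate glass = L/(kA) = 6.32×10^-4/(0.938·1.23) = 5.478×10^-4 K/W
ΣR = 0.1071 + 1.902×10^-4 + 0.1164 + 5.478×10^-4 = 0.2242 K/W
Q = ΔT/ΣR = (21.2 °C − -6.87 °C)/0.2242 = 125 W

Q = 125 W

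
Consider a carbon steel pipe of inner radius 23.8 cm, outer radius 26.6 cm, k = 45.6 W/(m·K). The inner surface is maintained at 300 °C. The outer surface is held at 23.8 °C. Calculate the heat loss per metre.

Q' = 711 kW/m

Q' = 2πk·ΔT/ln(r₂/r₁) = 2π × 45.6 × 276.2 / ln(0.266/0.238) = 7.11×10^5 W/m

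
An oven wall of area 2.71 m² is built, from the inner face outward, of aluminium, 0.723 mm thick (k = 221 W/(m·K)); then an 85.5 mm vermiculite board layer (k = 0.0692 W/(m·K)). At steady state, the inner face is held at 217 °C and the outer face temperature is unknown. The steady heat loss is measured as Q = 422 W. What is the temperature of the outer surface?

T_out = 24.6 °C

Series resistances:
  R_aluminium = L/(kA) = 7.23×10^-4/(221·2.71) = 1.207×10^-6 K/W
  R_vermiculite board = L/(kA) = 0.0855/(0.0692·2.71) = 0.4559 K/W
ΣR = 0.4559 K/W
ΔT = Q·ΣR = 422 × 0.4559 = 192.4 K
Heat flows outward, so T_out = T_in − ΔT = 217 − 192.4 = 24.6 °C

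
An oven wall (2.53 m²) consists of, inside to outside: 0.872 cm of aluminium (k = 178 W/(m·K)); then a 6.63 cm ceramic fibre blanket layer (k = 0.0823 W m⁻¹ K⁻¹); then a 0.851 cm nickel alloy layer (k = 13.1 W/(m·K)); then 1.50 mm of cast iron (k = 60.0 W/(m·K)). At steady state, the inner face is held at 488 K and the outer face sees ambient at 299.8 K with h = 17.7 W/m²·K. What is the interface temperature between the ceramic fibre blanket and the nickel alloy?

T = 312.3 K

Series thermal resistances, inner to outer:
  R_aluminium = L/(kA) = 0.00872/(178·2.53) = 1.936×10^-5 K/W
  R_ceramic fibre blanket = L/(kA) = 0.0663/(0.0823·2.53) = 0.3184 K/W
  R_nickel alloy = L/(kA) = 0.00851/(13.1·2.53) = 2.568×10^-4 K/W
  R_cast iron = L/(kA) = 0.00150/(60.0·2.53) = 9.881×10^-6 K/W
  R_conv,out = 1/(hA) = 1/(17.7·2.53) = 0.02233 K/W
ΣR = 1.936×10^-5 + 0.3184 + 2.568×10^-4 + 9.881×10^-6 + 0.02233 = 0.3410 K/W
Q = ΔT/ΣR = (488 K − 299.8 K)/0.3410 = 551.9 W
From the inner boundary to the ceramic fibre blanket/nickel alloy interface, ΣR_partial = 0.3184 K/W.
T_interface = T_in − Q·ΣR_partial = 488 K − (551.9)(0.3184) = 312.3 K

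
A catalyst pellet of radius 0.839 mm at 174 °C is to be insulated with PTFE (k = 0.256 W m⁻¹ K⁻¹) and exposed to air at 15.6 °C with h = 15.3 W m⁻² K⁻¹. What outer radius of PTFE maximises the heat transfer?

For a sphere, r_cr = 2k_ins/h = 2·0.256/15.3 = 0.0335 m = 3.35 cm

r_cr = 3.35 cm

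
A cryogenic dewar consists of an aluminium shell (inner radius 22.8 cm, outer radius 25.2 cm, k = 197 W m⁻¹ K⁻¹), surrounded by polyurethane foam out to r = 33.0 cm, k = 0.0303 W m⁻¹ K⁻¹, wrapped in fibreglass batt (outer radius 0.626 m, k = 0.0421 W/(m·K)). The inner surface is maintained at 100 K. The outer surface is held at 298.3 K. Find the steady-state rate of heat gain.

Q = 38.3 W

Resistance network (inner→outer):
  R_aluminium = (1/0.228 − 1/0.252)/(4πk) = 0.4177/(4π·197) = 1.687×10^-4 K/W
  R_polyurethane foam = (1/0.252 − 1/0.330)/(4πk) = 0.9380/(4π·0.0303) = 2.463 K/W
  R_fibreglass batt = (1/0.330 − 1/0.626)/(4πk) = 1.433/(4π·0.0421) = 2.708 K/W
ΣR = 1.687×10^-4 + 2.463 + 2.708 = 5.171 K/W
Q = ΔT/ΣR = (100 K − 298.3 K)/5.171 = -38.3 W
(Negative Q ⇒ heat flows inward; heat gain = 38.3 W.)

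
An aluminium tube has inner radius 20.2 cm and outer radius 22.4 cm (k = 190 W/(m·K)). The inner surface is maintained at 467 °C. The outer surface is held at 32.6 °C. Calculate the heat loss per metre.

Q' = 5.02×10^6 W/m

Q' = 2πk·ΔT/ln(r₂/r₁) = 2π × 190 × 434.4 / ln(0.224/0.202) = 5.02×10^6 W/m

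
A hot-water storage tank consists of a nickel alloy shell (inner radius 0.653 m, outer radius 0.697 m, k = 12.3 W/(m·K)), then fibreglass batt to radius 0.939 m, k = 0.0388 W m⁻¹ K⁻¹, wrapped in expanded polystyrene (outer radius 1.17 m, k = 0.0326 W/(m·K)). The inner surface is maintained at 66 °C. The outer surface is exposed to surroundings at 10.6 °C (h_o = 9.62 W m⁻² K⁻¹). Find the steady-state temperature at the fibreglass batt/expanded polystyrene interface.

T = 33.1 °C

Series thermal resistances, inner to outer:
  R_nickel alloy = (1/0.653 − 1/0.697)/(4πk) = 0.09667/(4π·12.3) = 6.254×10^-4 K/W
  R_fibreglass batt = (1/0.697 − 1/0.939)/(4πk) = 0.3698/(4π·0.0388) = 0.7584 K/W
  R_expanded polystyrene = (1/0.939 − 1/1.17)/(4πk) = 0.2103/(4π·0.0326) = 0.5133 K/W
  R_conv,out = 1/(4πr²h) = 1/(4π·1.17²·9.62) = 0.006043 K/W
ΣR = 6.254×10^-4 + 0.7584 + 0.5133 + 0.006043 = 1.278 K/W
Q = ΔT/ΣR = (66 °C − 10.6 °C)/1.278 = 43.35 W
From the inner boundary to the fibreglass batt/expanded polystyrene interface, ΣR_partial = 0.7590 K/W.
T_interface = T_in − Q·ΣR_partial = 66 °C − (43.35)(0.7590) = 33.1 °C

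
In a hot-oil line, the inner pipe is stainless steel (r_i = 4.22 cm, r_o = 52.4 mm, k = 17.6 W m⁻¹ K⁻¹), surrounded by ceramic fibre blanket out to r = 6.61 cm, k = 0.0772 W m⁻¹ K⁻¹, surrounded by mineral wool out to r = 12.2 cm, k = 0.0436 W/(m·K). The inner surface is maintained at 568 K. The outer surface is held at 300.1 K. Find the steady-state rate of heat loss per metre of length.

Treat each layer as a resistance in series:
  R'_stainless steel = ln(0.0524/0.0422)/(2πk) = 0.2165/(2π·17.6) = 0.001958 m·K/W
  R'_ceramic fibre blanket = ln(0.0661/0.0524)/(2πk) = 0.2323/(2π·0.0772) = 0.4788 m·K/W
  R'_mineral wool = ln(0.122/0.0661)/(2πk) = 0.6129/(2π·0.0436) = 2.237 m·K/W
ΣR = 0.001958 + 0.4788 + 2.237 = 2.718 m·K/W
Q' = ΔT/ΣR = (568 K − 300.1 K)/2.718 = 98.6 W/m

Q' = 98.6 W/m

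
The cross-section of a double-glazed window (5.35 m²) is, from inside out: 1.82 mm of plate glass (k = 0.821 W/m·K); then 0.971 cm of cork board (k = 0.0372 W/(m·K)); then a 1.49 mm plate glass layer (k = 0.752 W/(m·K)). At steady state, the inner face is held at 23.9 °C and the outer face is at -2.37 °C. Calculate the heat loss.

Q = 530 W

Treat each layer as a resistance in series:
  R_plate glass = L/(kA) = 0.00182/(0.821·5.35) = 4.144×10^-4 K/W
  R_cork board = L/(kA) = 0.00971/(0.0372·5.35) = 0.04879 K/W
  R_plate glass = L/(kA) = 0.00149/(0.752·5.35) = 3.704×10^-4 K/W
ΣR = 4.144×10^-4 + 0.04879 + 3.704×10^-4 = 0.04957 K/W
Q = ΔT/ΣR = (23.9 °C − -2.37 °C)/0.04957 = 530 W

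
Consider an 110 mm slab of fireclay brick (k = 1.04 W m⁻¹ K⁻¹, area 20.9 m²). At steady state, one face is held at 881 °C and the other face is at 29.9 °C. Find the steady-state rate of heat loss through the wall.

Q = kA·ΔT/L = 1.04 × 20.9 × |881 °C − 29.9 °C| / 0.110 = 1.68×10^5 W

Q = 1.68×10^5 W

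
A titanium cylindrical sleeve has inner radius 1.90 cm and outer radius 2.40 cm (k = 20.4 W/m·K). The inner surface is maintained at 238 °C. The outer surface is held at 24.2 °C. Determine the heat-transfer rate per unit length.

Q' = 2πk·ΔT/ln(r₂/r₁) = 2π × 20.4 × 213.8 / ln(0.0240/0.0190) = 1.17×10^5 W/m

Q' = 117 kW/m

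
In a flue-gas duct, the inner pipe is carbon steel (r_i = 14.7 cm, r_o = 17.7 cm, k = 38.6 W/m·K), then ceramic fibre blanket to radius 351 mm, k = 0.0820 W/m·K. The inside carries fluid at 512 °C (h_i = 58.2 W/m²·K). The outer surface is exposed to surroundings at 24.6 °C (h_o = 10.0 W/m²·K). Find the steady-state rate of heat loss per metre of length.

Treat each layer as a resistance in series:
  R'_conv,in = 1/(2πr h) = 1/(2π·0.147·58.2) = 0.01860 m·K/W
  R'_carbon steel = ln(0.177/0.147)/(2πk) = 0.1857/(2π·38.6) = 7.657×10^-4 m·K/W
  R'_ceramic fibre blanket = ln(0.351/0.177)/(2πk) = 0.6846/(2π·0.0820) = 1.329 m·K/W
  R'_conv,out = 1/(2πr h) = 1/(2π·0.351·10.0) = 0.04534 m·K/W
ΣR = 0.01860 + 7.657×10^-4 + 1.329 + 0.04534 = 1.394 m·K/W
Q' = ΔT/ΣR = (512 °C − 24.6 °C)/1.394 = 350 W/m

Q' = 350 W/m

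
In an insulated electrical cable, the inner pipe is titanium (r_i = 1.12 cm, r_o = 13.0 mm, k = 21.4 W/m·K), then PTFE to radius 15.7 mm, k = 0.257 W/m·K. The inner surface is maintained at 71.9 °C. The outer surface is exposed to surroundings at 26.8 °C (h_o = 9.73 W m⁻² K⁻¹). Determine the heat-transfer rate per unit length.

Q' = 38.9 W/m

Treat each layer as a resistance in series:
  R'_titanium = ln(0.0130/0.0112)/(2πk) = 0.1490/(2π·21.4) = 0.001108 m·K/W
  R'_PTFE = ln(0.0157/0.0130)/(2πk) = 0.1887/(2π·0.257) = 0.1169 m·K/W
  R'_conv,out = 1/(2πr h) = 1/(2π·0.0157·9.73) = 1.042 m·K/W
ΣR = 0.001108 + 0.1169 + 1.042 = 1.160 m·K/W
Q' = ΔT/ΣR = (71.9 °C − 26.8 °C)/1.160 = 38.9 W/m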